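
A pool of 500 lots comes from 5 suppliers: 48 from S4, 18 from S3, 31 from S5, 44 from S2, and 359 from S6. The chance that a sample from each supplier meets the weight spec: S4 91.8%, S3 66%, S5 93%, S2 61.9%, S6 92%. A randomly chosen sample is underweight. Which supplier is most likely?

S6

Taking complements, P(underweight | each) = S4 0.082, S3 0.34, S5 0.07, S2 0.381, S6 0.08.
Compute prior × likelihood for every hypothesis:
  S4: 0.096 × 0.082 = 0.007872
  S3: 0.036 × 0.34 = 0.01224
  S5: 0.062 × 0.07 = 0.00434
  S2: 0.088 × 0.381 = 0.033528
  S6: 0.718 × 0.08 = 0.05744
Total = 0.11542.
Largest term belongs to S6, so S6 is most probable.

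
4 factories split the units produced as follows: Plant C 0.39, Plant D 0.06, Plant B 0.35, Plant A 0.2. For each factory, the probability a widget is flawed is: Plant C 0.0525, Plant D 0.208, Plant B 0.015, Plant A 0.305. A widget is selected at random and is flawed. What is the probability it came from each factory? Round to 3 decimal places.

Compute prior × likelihood for every hypothesis:
  Plant C: 0.39 × 0.0525 = 0.020475
  Plant D: 0.06 × 0.208 = 0.01248
  Plant B: 0.35 × 0.015 = 0.00525
  Plant A: 0.2 × 0.305 = 0.061
Sum = 0.099205.
P(Plant C | flawed) = 0.020475/0.099205 ≈ 0.206
P(Plant D | flawed) = 0.01248/0.099205 ≈ 0.126
P(Plant B | flawed) = 0.00525/0.099205 ≈ 0.053
P(Plant A | flawed) = 0.061/0.099205 ≈ 0.615

Plant C 0.206, Plant D 0.126, Plant B 0.053, Plant A 0.615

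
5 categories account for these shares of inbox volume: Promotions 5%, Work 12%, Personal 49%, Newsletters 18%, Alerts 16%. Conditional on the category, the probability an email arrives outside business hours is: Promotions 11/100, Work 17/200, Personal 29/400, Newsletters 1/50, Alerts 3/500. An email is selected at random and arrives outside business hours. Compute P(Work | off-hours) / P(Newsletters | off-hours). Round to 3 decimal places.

Prior × likelihood for each hypothesis:
  Promotions: 0.05 × 0.11 = 0.0055
  Work: 0.12 × 0.085 = 0.0102
  Personal: 0.49 × 0.0725 = 0.035525
  Newsletters: 0.18 × 0.02 = 0.0036
  Alerts: 0.16 × 0.006 = 0.00096
Normalizing constant = 0.055785.
The ratio is 0.0102 / 0.0036 (the normalizer cancels) = 2.833.

2.833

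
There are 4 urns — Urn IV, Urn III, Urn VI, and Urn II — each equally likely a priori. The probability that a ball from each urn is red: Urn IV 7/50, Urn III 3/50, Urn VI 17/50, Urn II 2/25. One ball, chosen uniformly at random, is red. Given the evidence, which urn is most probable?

Urn VI

With a uniform prior (1/4 each), posterior ∝ likelihood:
  Urn IV: 0.14
  Urn III: 0.06
  Urn VI: 0.34
  Urn II: 0.08
Normalizing constant = 0.62.
Largest term belongs to Urn VI, so Urn VI is most probable.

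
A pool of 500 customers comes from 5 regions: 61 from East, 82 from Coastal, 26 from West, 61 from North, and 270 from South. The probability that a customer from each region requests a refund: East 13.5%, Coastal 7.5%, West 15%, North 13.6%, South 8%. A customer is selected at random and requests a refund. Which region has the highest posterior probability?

Prior × likelihood for each hypothesis:
  East: 0.122 × 0.135 = 0.01647
  Coastal: 0.164 × 0.075 = 0.0123
  West: 0.052 × 0.15 = 0.0078
  North: 0.122 × 0.136 = 0.016592
  South: 0.54 × 0.08 = 0.0432
Normalizing constant = 0.096362.
Largest term belongs to South, so South is most probable.

South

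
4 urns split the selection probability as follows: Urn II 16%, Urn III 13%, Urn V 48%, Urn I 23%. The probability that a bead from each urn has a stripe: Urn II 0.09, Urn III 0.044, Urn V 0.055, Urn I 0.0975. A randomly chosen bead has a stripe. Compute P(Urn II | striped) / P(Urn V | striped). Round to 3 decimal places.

0.545

By Bayes' rule, posterior ∝ prior × likelihood:
  Urn II: 0.16 × 0.09 = 0.0144
  Urn III: 0.13 × 0.044 = 0.00572
  Urn V: 0.48 × 0.055 = 0.0264
  Urn I: 0.23 × 0.0975 = 0.022425
Total = 0.068945.
The ratio is 0.0144 / 0.0264 (the normalizer cancels) = 0.545.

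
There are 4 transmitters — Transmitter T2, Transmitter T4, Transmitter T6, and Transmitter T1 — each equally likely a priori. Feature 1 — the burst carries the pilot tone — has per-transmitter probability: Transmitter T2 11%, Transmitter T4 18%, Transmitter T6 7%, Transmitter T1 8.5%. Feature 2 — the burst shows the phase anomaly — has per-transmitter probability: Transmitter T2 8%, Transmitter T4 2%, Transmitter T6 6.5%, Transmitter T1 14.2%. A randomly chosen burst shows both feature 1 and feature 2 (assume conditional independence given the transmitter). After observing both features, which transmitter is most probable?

Transmitter T1

Since the prior is uniform, the posterior is proportional to the likelihood:
  Transmitter T2: 0.11 × 0.08 = 0.0088
  Transmitter T4: 0.18 × 0.02 = 0.0036
  Transmitter T6: 0.07 × 0.065 = 0.00455
  Transmitter T1: 0.085 × 0.142 = 0.01207
Sum = 0.02902.
Largest term belongs to Transmitter T1, so Transmitter T1 is most probable.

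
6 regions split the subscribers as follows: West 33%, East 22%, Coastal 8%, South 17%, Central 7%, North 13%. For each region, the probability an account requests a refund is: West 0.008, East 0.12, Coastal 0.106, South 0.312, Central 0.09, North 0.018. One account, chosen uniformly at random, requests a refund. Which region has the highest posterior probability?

By Bayes' rule, posterior ∝ prior × likelihood:
  West: 0.33 × 0.008 = 0.00264
  East: 0.22 × 0.12 = 0.0264
  Coastal: 0.08 × 0.106 = 0.00848
  South: 0.17 × 0.312 = 0.05304
  Central: 0.07 × 0.09 = 0.0063
  North: 0.13 × 0.018 = 0.00234
Sum = 0.0992.
Largest term belongs to South, so South is most probable.

South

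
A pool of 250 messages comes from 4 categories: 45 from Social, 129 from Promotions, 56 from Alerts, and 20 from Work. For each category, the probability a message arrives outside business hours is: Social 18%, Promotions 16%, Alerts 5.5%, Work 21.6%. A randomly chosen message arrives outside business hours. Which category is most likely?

Prior × likelihood for each hypothesis:
  Social: 0.18 × 0.18 = 0.0324
  Promotions: 0.516 × 0.16 = 0.08256
  Alerts: 0.224 × 0.055 = 0.01232
  Work: 0.08 × 0.216 = 0.01728
Total = 0.14456.
Largest term belongs to Promotions, so Promotions is most probable.

Promotions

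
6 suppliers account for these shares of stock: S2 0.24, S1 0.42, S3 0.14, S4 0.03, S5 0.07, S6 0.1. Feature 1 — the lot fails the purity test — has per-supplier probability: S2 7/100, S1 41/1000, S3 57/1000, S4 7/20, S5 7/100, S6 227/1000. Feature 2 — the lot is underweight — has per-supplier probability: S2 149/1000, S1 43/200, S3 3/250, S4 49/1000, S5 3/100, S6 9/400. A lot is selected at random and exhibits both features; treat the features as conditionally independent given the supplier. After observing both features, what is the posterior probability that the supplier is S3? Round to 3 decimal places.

0.013

By Bayes' rule, posterior ∝ prior × likelihood:
  S2: 0.24 × 0.07 × 0.149 = 0.0025032
  S1: 0.42 × 0.041 × 0.215 = 0.0037023
  S3: 0.14 × 0.057 × 0.012 = 0.00009576
  S4: 0.03 × 0.35 × 0.049 = 0.0005145
  S5: 0.07 × 0.07 × 0.03 = 0.000147
  S6: 0.1 × 0.227 × 0.0225 = 0.00051075
Normalizing constant = 0.00747351.
P(S3 | evidence) = 0.00009576 / 0.00747351 ≈ 0.013.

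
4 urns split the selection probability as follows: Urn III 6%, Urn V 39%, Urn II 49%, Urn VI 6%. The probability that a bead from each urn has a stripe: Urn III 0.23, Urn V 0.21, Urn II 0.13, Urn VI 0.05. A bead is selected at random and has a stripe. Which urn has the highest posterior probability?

Urn V

Unnormalized posteriors (prior × likelihood):
  Urn III: 0.06 × 0.23 = 0.0138
  Urn V: 0.39 × 0.21 = 0.0819
  Urn II: 0.49 × 0.13 = 0.0637
  Urn VI: 0.06 × 0.05 = 0.003
Sum = 0.1624.
Largest term belongs to Urn V, so Urn V is most probable.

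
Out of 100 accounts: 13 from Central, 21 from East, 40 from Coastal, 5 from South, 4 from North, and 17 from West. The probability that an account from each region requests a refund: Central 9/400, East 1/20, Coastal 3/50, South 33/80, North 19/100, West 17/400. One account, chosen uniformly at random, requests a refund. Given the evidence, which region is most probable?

By Bayes' rule, posterior ∝ prior × likelihood:
  Central: 0.13 × 0.0225 = 0.002925
  East: 0.21 × 0.05 = 0.0105
  Coastal: 0.4 × 0.06 = 0.024
  South: 0.05 × 0.4125 = 0.020625
  North: 0.04 × 0.19 = 0.0076
  West: 0.17 × 0.0425 = 0.007225
Total = 0.072875.
Largest term belongs to Coastal, so Coastal is most probable.

Coastal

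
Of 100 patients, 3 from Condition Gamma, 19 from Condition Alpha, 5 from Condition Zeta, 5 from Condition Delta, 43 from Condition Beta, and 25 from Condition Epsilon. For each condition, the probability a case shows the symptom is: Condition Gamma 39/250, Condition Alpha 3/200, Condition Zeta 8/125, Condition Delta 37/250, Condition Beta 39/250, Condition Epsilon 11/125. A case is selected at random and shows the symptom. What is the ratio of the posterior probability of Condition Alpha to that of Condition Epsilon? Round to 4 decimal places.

Unnormalized posteriors (prior × likelihood):
  Condition Gamma: 0.03 × 0.156 = 0.00468
  Condition Alpha: 0.19 × 0.015 = 0.00285
  Condition Zeta: 0.05 × 0.064 = 0.0032
  Condition Delta: 0.05 × 0.148 = 0.0074
  Condition Beta: 0.43 × 0.156 = 0.06708
  Condition Epsilon: 0.25 × 0.088 = 0.022
Normalizing constant = 0.10721.
The ratio is 0.00285 / 0.022 (the normalizer cancels) = 0.1295.

0.1295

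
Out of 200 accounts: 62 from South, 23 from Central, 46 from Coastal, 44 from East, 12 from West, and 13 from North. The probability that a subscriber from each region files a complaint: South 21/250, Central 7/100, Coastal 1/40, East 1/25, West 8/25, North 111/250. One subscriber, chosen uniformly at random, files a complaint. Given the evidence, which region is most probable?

By Bayes' rule, posterior ∝ prior × likelihood:
  South: 0.31 × 0.084 = 0.02604
  Central: 0.115 × 0.07 = 0.00805
  Coastal: 0.23 × 0.025 = 0.00575
  East: 0.22 × 0.04 = 0.0088
  West: 0.06 × 0.32 = 0.0192
  North: 0.065 × 0.444 = 0.02886
Sum = 0.0967.
Largest term belongs to North, so North is most probable.

North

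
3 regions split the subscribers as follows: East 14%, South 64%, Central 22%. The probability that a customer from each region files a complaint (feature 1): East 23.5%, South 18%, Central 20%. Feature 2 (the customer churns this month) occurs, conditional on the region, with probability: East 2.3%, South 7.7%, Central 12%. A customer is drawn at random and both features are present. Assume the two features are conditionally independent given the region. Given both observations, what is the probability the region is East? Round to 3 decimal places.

Compute prior × likelihood for every hypothesis:
  East: 0.14 × 0.235 × 0.023 = 0.0007567
  South: 0.64 × 0.18 × 0.077 = 0.0088704
  Central: 0.22 × 0.2 × 0.12 = 0.00528
Sum = 0.0149071.
P(East | evidence) = 0.0007567 / 0.0149071 ≈ 0.051.

0.051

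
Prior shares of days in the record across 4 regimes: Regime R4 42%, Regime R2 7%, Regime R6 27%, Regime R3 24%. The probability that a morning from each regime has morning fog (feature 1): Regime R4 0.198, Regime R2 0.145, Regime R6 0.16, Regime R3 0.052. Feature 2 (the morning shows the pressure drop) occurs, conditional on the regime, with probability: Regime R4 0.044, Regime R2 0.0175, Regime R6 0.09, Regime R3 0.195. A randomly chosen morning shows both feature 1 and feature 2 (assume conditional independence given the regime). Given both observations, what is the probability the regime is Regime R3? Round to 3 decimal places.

Unnormalized posteriors (prior × likelihood):
  Regime R4: 0.42 × 0.198 × 0.044 = 0.00365904
  Regime R2: 0.07 × 0.145 × 0.0175 = 0.000177625
  Regime R6: 0.27 × 0.16 × 0.09 = 0.003888
  Regime R3: 0.24 × 0.052 × 0.195 = 0.0024336
Sum = 0.010158265.
P(Regime R3 | evidence) = 0.0024336 / 0.010158265 ≈ 0.240.

0.240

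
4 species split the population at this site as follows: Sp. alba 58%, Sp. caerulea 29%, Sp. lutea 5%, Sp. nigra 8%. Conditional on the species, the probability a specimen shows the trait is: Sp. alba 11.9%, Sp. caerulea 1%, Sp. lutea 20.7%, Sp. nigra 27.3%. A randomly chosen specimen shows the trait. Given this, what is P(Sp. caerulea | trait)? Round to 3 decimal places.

0.028

Unnormalized posteriors (prior × likelihood):
  Sp. alba: 0.58 × 0.119 = 0.06902
  Sp. caerulea: 0.29 × 0.01 = 0.0029
  Sp. lutea: 0.05 × 0.207 = 0.01035
  Sp. nigra: 0.08 × 0.273 = 0.02184
Normalizing constant = 0.10411.
P(Sp. caerulea | evidence) = 0.0029 / 0.10411 ≈ 0.028.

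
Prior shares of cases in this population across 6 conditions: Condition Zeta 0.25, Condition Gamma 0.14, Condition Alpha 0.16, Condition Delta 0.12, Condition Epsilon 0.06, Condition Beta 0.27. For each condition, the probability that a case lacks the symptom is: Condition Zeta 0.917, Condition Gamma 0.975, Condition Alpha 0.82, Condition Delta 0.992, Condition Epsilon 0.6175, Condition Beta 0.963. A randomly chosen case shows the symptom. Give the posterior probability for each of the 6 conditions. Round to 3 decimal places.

Condition Zeta 0.239, Condition Gamma 0.040, Condition Alpha 0.331, Condition Delta 0.011, Condition Epsilon 0.264, Condition Beta 0.115

Taking complements, P(symptomatic | each) = Condition Zeta 0.083, Condition Gamma 0.025, Condition Alpha 0.18, Condition Delta 0.008, Condition Epsilon 0.3825, Condition Beta 0.037.
By Bayes' rule, posterior ∝ prior × likelihood:
  Condition Zeta: 0.25 × 0.083 = 0.02075
  Condition Gamma: 0.14 × 0.025 = 0.0035
  Condition Alpha: 0.16 × 0.18 = 0.0288
  Condition Delta: 0.12 × 0.008 = 0.00096
  Condition Epsilon: 0.06 × 0.3825 = 0.02295
  Condition Beta: 0.27 × 0.037 = 0.00999
Sum = 0.08695.
P(Condition Zeta | symptomatic) = 0.02075/0.08695 ≈ 0.239
P(Condition Gamma | symptomatic) = 0.0035/0.08695 ≈ 0.040
P(Condition Alpha | symptomatic) = 0.0288/0.08695 ≈ 0.331
P(Condition Delta | symptomatic) = 0.00096/0.08695 ≈ 0.011
P(Condition Epsilon | symptomatic) = 0.02295/0.08695 ≈ 0.264
P(Condition Beta | symptomatic) = 0.00999/0.08695 ≈ 0.115
(Check: 0.239+0.040+0.331+0.011+0.264+0.115 = 1.000.)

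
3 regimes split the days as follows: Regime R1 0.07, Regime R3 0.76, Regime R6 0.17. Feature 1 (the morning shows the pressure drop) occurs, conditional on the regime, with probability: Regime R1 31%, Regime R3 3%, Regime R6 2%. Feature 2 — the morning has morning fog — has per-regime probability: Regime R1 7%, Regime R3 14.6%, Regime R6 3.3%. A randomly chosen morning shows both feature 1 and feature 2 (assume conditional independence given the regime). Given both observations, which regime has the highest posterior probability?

Regime R3

By Bayes' rule, posterior ∝ prior × likelihood:
  Regime R1: 0.07 × 0.31 × 0.07 = 0.001519
  Regime R3: 0.76 × 0.03 × 0.146 = 0.0033288
  Regime R6: 0.17 × 0.02 × 0.033 = 0.0001122
Total = 0.00496.
Largest term belongs to Regime R3, so Regime R3 is most probable.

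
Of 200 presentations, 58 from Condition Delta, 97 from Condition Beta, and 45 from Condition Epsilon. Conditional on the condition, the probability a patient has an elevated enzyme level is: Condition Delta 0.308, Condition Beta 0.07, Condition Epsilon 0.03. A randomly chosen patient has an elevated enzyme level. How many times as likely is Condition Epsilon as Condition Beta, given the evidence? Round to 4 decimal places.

0.1988

By Bayes' rule, posterior ∝ prior × likelihood:
  Condition Delta: 0.29 × 0.308 = 0.08932
  Condition Beta: 0.485 × 0.07 = 0.03395
  Condition Epsilon: 0.225 × 0.03 = 0.00675
Normalizing constant = 0.13002.
The ratio is 0.00675 / 0.03395 (the normalizer cancels) = 0.1988.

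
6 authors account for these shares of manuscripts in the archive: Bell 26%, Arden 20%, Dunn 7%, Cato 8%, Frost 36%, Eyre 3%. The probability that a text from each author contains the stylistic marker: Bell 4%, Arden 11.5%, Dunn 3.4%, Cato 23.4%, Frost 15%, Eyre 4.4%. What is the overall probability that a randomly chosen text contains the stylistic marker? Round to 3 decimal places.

0.110

Prior × likelihood for each hypothesis:
  Bell: 0.26 × 0.04 = 0.0104
  Arden: 0.2 × 0.115 = 0.023
  Dunn: 0.07 × 0.034 = 0.00238
  Cato: 0.08 × 0.234 = 0.01872
  Frost: 0.36 × 0.15 = 0.054
  Eyre: 0.03 × 0.044 = 0.00132
P(marker) = 0.0104 + 0.023 + 0.00238 + 0.01872 + 0.054 + 0.00132 = 0.10982 → 0.110.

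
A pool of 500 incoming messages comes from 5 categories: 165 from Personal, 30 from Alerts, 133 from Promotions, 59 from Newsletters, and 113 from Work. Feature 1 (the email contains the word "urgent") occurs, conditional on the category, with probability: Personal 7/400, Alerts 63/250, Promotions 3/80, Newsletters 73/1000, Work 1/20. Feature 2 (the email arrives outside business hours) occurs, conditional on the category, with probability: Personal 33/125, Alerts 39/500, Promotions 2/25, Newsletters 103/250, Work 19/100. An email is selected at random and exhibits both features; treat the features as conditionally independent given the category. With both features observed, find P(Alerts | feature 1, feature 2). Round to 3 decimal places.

0.128

Compute prior × likelihood for every hypothesis:
  Personal: 0.33 × 0.0175 × 0.264 = 0.0015246
  Alerts: 0.06 × 0.252 × 0.078 = 0.00117936
  Promotions: 0.266 × 0.0375 × 0.08 = 0.000798
  Newsletters: 0.118 × 0.073 × 0.412 = 0.003548968
  Work: 0.226 × 0.05 × 0.19 = 0.002147
Normalizing constant = 0.009197928.
P(Alerts | evidence) = 0.00117936 / 0.009197928 ≈ 0.128.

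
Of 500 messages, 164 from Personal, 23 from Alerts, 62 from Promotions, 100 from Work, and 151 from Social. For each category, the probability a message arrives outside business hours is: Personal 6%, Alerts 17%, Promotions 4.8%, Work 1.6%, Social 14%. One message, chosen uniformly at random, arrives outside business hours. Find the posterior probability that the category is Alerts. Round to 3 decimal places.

Prior × likelihood for each hypothesis:
  Personal: 0.328 × 0.06 = 0.01968
  Alerts: 0.046 × 0.17 = 0.00782
  Promotions: 0.124 × 0.048 = 0.005952
  Work: 0.2 × 0.016 = 0.0032
  Social: 0.302 × 0.14 = 0.04228
Total = 0.078932.
P(Alerts | evidence) = 0.00782 / 0.078932 ≈ 0.099.

0.099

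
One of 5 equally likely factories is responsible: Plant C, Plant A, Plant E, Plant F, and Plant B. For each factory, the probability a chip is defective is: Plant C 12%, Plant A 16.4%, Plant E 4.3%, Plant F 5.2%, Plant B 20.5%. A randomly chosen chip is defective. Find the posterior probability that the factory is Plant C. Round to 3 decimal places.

0.205

With a uniform prior (1/5 each), posterior ∝ likelihood:
  Plant C: 0.12
  Plant A: 0.164
  Plant E: 0.043
  Plant F: 0.052
  Plant B: 0.205
Total = 0.584.
P(Plant C | evidence) = 0.12 / 0.584 ≈ 0.205.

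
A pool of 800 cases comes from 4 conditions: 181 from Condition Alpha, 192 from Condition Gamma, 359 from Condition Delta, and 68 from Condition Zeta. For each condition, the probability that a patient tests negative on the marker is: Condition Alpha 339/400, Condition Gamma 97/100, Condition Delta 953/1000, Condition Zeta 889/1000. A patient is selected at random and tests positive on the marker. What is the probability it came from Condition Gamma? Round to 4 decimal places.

Taking complements, P(marker-positive | each) = Condition Alpha 0.1525, Condition Gamma 0.03, Condition Delta 0.047, Condition Zeta 0.111.
Unnormalized posteriors (prior × likelihood):
  Condition Alpha: 0.22625 × 0.1525 = 0.034503125
  Condition Gamma: 0.24 × 0.03 = 0.0072
  Condition Delta: 0.44875 × 0.047 = 0.02109125
  Condition Zeta: 0.085 × 0.111 = 0.009435
Sum = 0.072229375.
P(Condition Gamma | evidence) = 0.0072 / 0.072229375 ≈ 0.0997.

0.0997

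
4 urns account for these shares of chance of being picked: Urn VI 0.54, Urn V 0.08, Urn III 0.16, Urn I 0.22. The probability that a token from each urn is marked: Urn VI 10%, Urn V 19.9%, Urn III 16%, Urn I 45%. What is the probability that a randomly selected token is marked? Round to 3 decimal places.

Compute prior × likelihood for every hypothesis:
  Urn VI: 0.54 × 0.1 = 0.054
  Urn V: 0.08 × 0.199 = 0.01592
  Urn III: 0.16 × 0.16 = 0.0256
  Urn I: 0.22 × 0.45 = 0.099
P(marked) = 0.054 + 0.01592 + 0.0256 + 0.099 = 0.19452 → 0.195.

0.195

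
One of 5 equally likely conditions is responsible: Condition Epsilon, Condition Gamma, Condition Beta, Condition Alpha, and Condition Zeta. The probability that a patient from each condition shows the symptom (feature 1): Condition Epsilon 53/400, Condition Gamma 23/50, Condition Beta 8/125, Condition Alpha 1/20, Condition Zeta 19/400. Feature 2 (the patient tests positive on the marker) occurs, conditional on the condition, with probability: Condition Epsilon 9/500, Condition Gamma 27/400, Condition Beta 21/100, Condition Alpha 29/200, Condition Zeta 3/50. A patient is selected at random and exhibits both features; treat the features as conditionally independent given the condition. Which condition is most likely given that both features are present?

Since the prior is uniform, the posterior is proportional to the likelihood:
  Condition Epsilon: 0.1325 × 0.018 = 0.002385
  Condition Gamma: 0.46 × 0.0675 = 0.03105
  Condition Beta: 0.064 × 0.21 = 0.01344
  Condition Alpha: 0.05 × 0.145 = 0.00725
  Condition Zeta: 0.0475 × 0.06 = 0.00285
Normalizing constant = 0.056975.
Largest term belongs to Condition Gamma, so Condition Gamma is most probable.

Condition Gamma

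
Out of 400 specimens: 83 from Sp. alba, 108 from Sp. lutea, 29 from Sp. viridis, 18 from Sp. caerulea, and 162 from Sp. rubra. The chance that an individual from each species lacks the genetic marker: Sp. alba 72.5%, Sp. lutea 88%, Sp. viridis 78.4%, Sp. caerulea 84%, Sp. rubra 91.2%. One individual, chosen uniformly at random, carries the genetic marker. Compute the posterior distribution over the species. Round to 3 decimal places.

Sp. alba 0.386, Sp. lutea 0.219, Sp. viridis 0.106, Sp. caerulea 0.049, Sp. rubra 0.241

Taking complements, P(marker | each) = Sp. alba 0.275, Sp. lutea 0.12, Sp. viridis 0.216, Sp. caerulea 0.16, Sp. rubra 0.088.
Unnormalized posteriors (prior × likelihood):
  Sp. alba: 0.2075 × 0.275 = 0.0570625
  Sp. lutea: 0.27 × 0.12 = 0.0324
  Sp. viridis: 0.0725 × 0.216 = 0.01566
  Sp. caerulea: 0.045 × 0.16 = 0.0072
  Sp. rubra: 0.405 × 0.088 = 0.03564
Normalizing constant = 0.1479625.
P(Sp. alba | marker) = 0.0570625/0.1479625 ≈ 0.386
P(Sp. lutea | marker) = 0.0324/0.1479625 ≈ 0.219
P(Sp. viridis | marker) = 0.01566/0.1479625 ≈ 0.106
P(Sp. caerulea | marker) = 0.0072/0.1479625 ≈ 0.049
P(Sp. rubra | marker) = 0.03564/0.1479625 ≈ 0.241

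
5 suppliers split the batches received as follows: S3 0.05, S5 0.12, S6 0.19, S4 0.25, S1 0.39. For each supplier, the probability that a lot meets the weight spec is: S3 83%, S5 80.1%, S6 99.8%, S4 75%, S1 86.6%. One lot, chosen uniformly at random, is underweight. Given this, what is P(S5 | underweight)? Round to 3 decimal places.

Taking complements, P(underweight | each) = S3 0.17, S5 0.199, S6 0.002, S4 0.25, S1 0.134.
By Bayes' rule, posterior ∝ prior × likelihood:
  S3: 0.05 × 0.17 = 0.0085
  S5: 0.12 × 0.199 = 0.02388
  S6: 0.19 × 0.002 = 0.00038
  S4: 0.25 × 0.25 = 0.0625
  S1: 0.39 × 0.134 = 0.05226
Total = 0.14752.
P(S5 | evidence) = 0.02388 / 0.14752 ≈ 0.162.

0.162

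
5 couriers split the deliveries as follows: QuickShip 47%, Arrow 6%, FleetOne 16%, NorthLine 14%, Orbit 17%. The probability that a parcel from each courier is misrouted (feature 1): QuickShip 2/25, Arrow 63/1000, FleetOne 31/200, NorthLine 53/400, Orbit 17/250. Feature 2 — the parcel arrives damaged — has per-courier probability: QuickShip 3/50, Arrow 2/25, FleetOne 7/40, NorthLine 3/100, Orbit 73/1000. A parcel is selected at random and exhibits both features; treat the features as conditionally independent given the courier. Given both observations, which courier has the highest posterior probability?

FleetOne

By Bayes' rule, posterior ∝ prior × likelihood:
  QuickShip: 0.47 × 0.08 × 0.06 = 0.002256
  Arrow: 0.06 × 0.063 × 0.08 = 0.0003024
  FleetOne: 0.16 × 0.155 × 0.175 = 0.00434
  NorthLine: 0.14 × 0.1325 × 0.03 = 0.0005565
  Orbit: 0.17 × 0.068 × 0.073 = 0.00084388
Normalizing constant = 0.00829878.
Largest term belongs to FleetOne, so FleetOne is most probable.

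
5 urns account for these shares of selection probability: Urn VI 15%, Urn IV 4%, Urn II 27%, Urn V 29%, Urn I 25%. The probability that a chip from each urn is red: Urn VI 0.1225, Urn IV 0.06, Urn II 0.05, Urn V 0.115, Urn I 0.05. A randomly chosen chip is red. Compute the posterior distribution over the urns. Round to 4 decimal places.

Urn VI 0.2293, Urn IV 0.0300, Urn II 0.1685, Urn V 0.4162, Urn I 0.1560

Prior × likelihood for each hypothesis:
  Urn VI: 0.15 × 0.1225 = 0.018375
  Urn IV: 0.04 × 0.06 = 0.0024
  Urn II: 0.27 × 0.05 = 0.0135
  Urn V: 0.29 × 0.115 = 0.03335
  Urn I: 0.25 × 0.05 = 0.0125
Sum = 0.080125.
P(Urn VI | red) = 0.018375/0.080125 ≈ 0.2293
P(Urn IV | red) = 0.0024/0.080125 ≈ 0.0300
P(Urn II | red) = 0.0135/0.080125 ≈ 0.1685
P(Urn V | red) = 0.03335/0.080125 ≈ 0.4162
P(Urn I | red) = 0.0125/0.080125 ≈ 0.1560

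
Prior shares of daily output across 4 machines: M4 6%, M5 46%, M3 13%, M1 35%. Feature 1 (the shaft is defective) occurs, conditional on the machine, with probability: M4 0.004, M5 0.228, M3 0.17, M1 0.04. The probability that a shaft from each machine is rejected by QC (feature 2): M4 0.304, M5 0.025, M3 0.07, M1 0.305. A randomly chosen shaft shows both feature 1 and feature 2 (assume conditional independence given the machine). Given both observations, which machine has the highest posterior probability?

Compute prior × likelihood for every hypothesis:
  M4: 0.06 × 0.004 × 0.304 = 0.00007296
  M5: 0.46 × 0.228 × 0.025 = 0.002622
  M3: 0.13 × 0.17 × 0.07 = 0.001547
  M1: 0.35 × 0.04 × 0.305 = 0.00427
Total = 0.00851196.
Largest term belongs to M1, so M1 is most probable.

M1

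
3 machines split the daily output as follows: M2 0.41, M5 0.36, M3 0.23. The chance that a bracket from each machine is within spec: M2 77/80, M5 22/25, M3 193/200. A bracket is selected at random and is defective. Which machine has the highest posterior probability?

Taking complements, P(defective | each) = M2 0.0375, M5 0.12, M3 0.035.
By Bayes' rule, posterior ∝ prior × likelihood:
  M2: 0.41 × 0.0375 = 0.015375
  M5: 0.36 × 0.12 = 0.0432
  M3: 0.23 × 0.035 = 0.00805
Sum = 0.066625.
Largest term belongs to M5, so M5 is most probable.

M5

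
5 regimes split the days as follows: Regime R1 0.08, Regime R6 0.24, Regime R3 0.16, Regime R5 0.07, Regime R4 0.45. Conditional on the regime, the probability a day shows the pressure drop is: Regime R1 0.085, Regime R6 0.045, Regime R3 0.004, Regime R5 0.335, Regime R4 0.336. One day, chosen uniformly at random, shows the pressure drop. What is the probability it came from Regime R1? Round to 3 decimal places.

0.035

Unnormalized posteriors (prior × likelihood):
  Regime R1: 0.08 × 0.085 = 0.0068
  Regime R6: 0.24 × 0.045 = 0.0108
  Regime R3: 0.16 × 0.004 = 0.00064
  Regime R5: 0.07 × 0.335 = 0.02345
  Regime R4: 0.45 × 0.336 = 0.1512
Normalizing constant = 0.19289.
P(Regime R1 | evidence) = 0.0068 / 0.19289 ≈ 0.035.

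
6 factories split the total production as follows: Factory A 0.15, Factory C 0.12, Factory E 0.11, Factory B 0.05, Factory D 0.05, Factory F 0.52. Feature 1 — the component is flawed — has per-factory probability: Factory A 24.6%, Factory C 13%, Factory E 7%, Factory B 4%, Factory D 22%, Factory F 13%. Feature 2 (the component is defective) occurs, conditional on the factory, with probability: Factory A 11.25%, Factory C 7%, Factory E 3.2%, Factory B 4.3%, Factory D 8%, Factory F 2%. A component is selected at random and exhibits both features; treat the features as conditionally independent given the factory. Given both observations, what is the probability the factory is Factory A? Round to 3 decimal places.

By Bayes' rule, posterior ∝ prior × likelihood:
  Factory A: 0.15 × 0.246 × 0.1125 = 0.00415125
  Factory C: 0.12 × 0.13 × 0.07 = 0.001092
  Factory E: 0.11 × 0.07 × 0.032 = 0.0002464
  Factory B: 0.05 × 0.04 × 0.043 = 0.000086
  Factory D: 0.05 × 0.22 × 0.08 = 0.00088
  Factory F: 0.52 × 0.13 × 0.02 = 0.001352
Sum = 0.00780765.
P(Factory A | evidence) = 0.00415125 / 0.00780765 ≈ 0.532.

0.532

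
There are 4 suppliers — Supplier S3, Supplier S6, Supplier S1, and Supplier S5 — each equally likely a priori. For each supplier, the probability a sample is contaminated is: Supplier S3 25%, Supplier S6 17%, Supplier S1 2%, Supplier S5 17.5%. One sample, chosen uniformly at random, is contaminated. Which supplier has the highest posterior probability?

With a uniform prior (1/4 each), posterior ∝ likelihood:
  Supplier S3: 0.25
  Supplier S6: 0.17
  Supplier S1: 0.02
  Supplier S5: 0.175
Total = 0.615.
Largest term belongs to Supplier S3, so Supplier S3 is most probable.

Supplier S3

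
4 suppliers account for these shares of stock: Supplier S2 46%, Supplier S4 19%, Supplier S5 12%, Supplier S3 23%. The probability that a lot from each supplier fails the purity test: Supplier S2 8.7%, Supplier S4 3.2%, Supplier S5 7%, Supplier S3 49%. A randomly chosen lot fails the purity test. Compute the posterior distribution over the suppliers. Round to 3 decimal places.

Unnormalized posteriors (prior × likelihood):
  Supplier S2: 0.46 × 0.087 = 0.04002
  Supplier S4: 0.19 × 0.032 = 0.00608
  Supplier S5: 0.12 × 0.07 = 0.0084
  Supplier S3: 0.23 × 0.49 = 0.1127
Normalizing constant = 0.1672.
P(Supplier S2 | off-spec) = 0.04002/0.1672 ≈ 0.239
P(Supplier S4 | off-spec) = 0.00608/0.1672 ≈ 0.036
P(Supplier S5 | off-spec) = 0.0084/0.1672 ≈ 0.050
P(Supplier S3 | off-spec) = 0.1127/0.1672 ≈ 0.674
(Check: 0.239+0.036+0.050+0.674 = 0.999.)

Supplier S2 0.239, Supplier S4 0.036, Supplier S5 0.050, Supplier S3 0.674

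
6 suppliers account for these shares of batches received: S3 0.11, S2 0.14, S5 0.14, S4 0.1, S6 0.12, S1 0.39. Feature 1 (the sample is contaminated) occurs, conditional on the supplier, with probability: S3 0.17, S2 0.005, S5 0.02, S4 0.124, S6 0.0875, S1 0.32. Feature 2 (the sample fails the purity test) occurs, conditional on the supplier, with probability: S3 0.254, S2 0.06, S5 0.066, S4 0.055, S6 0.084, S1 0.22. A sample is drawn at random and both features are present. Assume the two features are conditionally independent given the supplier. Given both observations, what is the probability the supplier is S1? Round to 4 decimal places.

By Bayes' rule, posterior ∝ prior × likelihood:
  S3: 0.11 × 0.17 × 0.254 = 0.0047498
  S2: 0.14 × 0.005 × 0.06 = 0.000042
  S5: 0.14 × 0.02 × 0.066 = 0.0001848
  S4: 0.1 × 0.124 × 0.055 = 0.000682
  S6: 0.12 × 0.0875 × 0.084 = 0.000882
  S1: 0.39 × 0.32 × 0.22 = 0.027456
Normalizing constant = 0.0339966.
P(S1 | evidence) = 0.027456 / 0.0339966 ≈ 0.8076.

0.8076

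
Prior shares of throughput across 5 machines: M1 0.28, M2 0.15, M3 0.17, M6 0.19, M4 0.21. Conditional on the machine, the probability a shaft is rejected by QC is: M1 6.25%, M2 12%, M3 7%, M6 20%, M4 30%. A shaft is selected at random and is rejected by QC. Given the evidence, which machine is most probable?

Prior × likelihood for each hypothesis:
  M1: 0.28 × 0.0625 = 0.0175
  M2: 0.15 × 0.12 = 0.018
  M3: 0.17 × 0.07 = 0.0119
  M6: 0.19 × 0.2 = 0.038
  M4: 0.21 × 0.3 = 0.063
Sum = 0.1484.
Largest term belongs to M4, so M4 is most probable.

M4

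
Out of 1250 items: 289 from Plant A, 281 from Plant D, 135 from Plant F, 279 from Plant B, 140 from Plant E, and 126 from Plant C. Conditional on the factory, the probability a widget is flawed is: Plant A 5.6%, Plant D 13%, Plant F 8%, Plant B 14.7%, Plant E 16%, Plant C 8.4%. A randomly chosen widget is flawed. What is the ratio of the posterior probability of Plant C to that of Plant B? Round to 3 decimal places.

0.258

Prior × likelihood for each hypothesis:
  Plant A: 0.2312 × 0.056 = 0.0129472
  Plant D: 0.2248 × 0.13 = 0.029224
  Plant F: 0.108 × 0.08 = 0.00864
  Plant B: 0.2232 × 0.147 = 0.0328104
  Plant E: 0.112 × 0.16 = 0.01792
  Plant C: 0.1008 × 0.084 = 0.0084672
Normalizing constant = 0.1100088.
The ratio is 0.0084672 / 0.0328104 (the normalizer cancels) = 0.258.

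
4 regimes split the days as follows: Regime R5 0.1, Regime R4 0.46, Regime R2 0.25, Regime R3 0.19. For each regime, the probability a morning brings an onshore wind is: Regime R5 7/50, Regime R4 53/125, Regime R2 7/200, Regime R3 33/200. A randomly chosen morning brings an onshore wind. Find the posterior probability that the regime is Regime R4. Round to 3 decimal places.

0.783

Compute prior × likelihood for every hypothesis:
  Regime R5: 0.1 × 0.14 = 0.014
  Regime R4: 0.46 × 0.424 = 0.19504
  Regime R2: 0.25 × 0.035 = 0.00875
  Regime R3: 0.19 × 0.165 = 0.03135
Normalizing constant = 0.24914.
P(Regime R4 | evidence) = 0.19504 / 0.24914 ≈ 0.783.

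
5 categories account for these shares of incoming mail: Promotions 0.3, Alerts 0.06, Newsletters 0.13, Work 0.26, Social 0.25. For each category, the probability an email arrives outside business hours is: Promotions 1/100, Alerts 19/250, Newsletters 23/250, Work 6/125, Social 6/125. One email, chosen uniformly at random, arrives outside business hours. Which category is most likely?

Work

Unnormalized posteriors (prior × likelihood):
  Promotions: 0.3 × 0.01 = 0.003
  Alerts: 0.06 × 0.076 = 0.00456
  Newsletters: 0.13 × 0.092 = 0.01196
  Work: 0.26 × 0.048 = 0.01248
  Social: 0.25 × 0.048 = 0.012
Normalizing constant = 0.044.
Largest term belongs to Work, so Work is most probable.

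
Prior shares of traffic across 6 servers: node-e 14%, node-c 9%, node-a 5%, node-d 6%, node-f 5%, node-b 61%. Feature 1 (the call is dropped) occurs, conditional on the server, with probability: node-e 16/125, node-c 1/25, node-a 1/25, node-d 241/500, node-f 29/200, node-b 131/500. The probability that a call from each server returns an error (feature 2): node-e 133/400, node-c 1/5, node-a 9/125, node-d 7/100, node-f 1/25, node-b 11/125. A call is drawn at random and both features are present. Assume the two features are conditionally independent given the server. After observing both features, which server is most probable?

node-b

Compute prior × likelihood for every hypothesis:
  node-e: 0.14 × 0.128 × 0.3325 = 0.0059584
  node-c: 0.09 × 0.04 × 0.2 = 0.00072
  node-a: 0.05 × 0.04 × 0.072 = 0.000144
  node-d: 0.06 × 0.482 × 0.07 = 0.0020244
  node-f: 0.05 × 0.145 × 0.04 = 0.00029
  node-b: 0.61 × 0.262 × 0.088 = 0.01406416
Total = 0.02320096.
Largest term belongs to node-b, so node-b is most probable.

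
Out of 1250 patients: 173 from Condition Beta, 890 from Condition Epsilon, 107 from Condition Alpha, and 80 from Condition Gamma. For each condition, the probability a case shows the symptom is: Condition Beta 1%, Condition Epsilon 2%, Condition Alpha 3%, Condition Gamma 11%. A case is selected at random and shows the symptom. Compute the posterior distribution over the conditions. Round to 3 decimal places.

Condition Beta 0.055, Condition Epsilon 0.564, Condition Alpha 0.102, Condition Gamma 0.279

Prior × likelihood for each hypothesis:
  Condition Beta: 0.1384 × 0.01 = 0.001384
  Condition Epsilon: 0.712 × 0.02 = 0.01424
  Condition Alpha: 0.0856 × 0.03 = 0.002568
  Condition Gamma: 0.064 × 0.11 = 0.00704
Normalizing constant = 0.025232.
P(Condition Beta | symptomatic) = 0.001384/0.025232 ≈ 0.055
P(Condition Epsilon | symptomatic) = 0.01424/0.025232 ≈ 0.564
P(Condition Alpha | symptomatic) = 0.002568/0.025232 ≈ 0.102
P(Condition Gamma | symptomatic) = 0.00704/0.025232 ≈ 0.279
(Check: 0.055+0.564+0.102+0.279 = 1.000.)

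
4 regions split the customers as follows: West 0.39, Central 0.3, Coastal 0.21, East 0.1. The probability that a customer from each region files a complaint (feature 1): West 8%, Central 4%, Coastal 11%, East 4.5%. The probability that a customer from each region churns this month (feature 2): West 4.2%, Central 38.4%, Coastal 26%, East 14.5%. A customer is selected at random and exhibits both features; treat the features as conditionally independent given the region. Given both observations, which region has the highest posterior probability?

Prior × likelihood for each hypothesis:
  West: 0.39 × 0.08 × 0.042 = 0.0013104
  Central: 0.3 × 0.04 × 0.384 = 0.004608
  Coastal: 0.21 × 0.11 × 0.26 = 0.006006
  East: 0.1 × 0.045 × 0.145 = 0.0006525
Total = 0.0125769.
Largest term belongs to Coastal, so Coastal is most probable.

Coastal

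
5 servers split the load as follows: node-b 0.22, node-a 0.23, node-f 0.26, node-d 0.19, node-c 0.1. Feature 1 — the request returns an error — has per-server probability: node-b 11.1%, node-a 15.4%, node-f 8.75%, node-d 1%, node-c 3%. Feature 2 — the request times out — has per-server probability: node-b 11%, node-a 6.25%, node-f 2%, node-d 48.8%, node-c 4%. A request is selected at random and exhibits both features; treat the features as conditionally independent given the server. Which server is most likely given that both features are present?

node-b

Unnormalized posteriors (prior × likelihood):
  node-b: 0.22 × 0.111 × 0.11 = 0.0026862
  node-a: 0.23 × 0.154 × 0.0625 = 0.00221375
  node-f: 0.26 × 0.0875 × 0.02 = 0.000455
  node-d: 0.19 × 0.01 × 0.488 = 0.0009272
  node-c: 0.1 × 0.03 × 0.04 = 0.00012
Total = 0.00640215.
Largest term belongs to node-b, so node-b is most probable.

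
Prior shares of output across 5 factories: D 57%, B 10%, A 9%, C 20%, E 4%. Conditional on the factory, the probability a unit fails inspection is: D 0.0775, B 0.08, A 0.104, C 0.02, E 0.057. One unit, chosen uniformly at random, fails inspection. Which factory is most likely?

D

Compute prior × likelihood for every hypothesis:
  D: 0.57 × 0.0775 = 0.044175
  B: 0.1 × 0.08 = 0.008
  A: 0.09 × 0.104 = 0.00936
  C: 0.2 × 0.02 = 0.004
  E: 0.04 × 0.057 = 0.00228
Normalizing constant = 0.067815.
Largest term belongs to D, so D is most probable.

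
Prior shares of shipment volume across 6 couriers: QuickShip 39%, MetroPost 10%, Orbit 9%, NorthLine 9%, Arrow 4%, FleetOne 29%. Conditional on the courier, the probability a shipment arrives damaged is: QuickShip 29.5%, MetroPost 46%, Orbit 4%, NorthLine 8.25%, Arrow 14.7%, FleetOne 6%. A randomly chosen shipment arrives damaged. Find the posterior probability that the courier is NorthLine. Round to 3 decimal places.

0.038

Prior × likelihood for each hypothesis:
  QuickShip: 0.39 × 0.295 = 0.11505
  MetroPost: 0.1 × 0.46 = 0.046
  Orbit: 0.09 × 0.04 = 0.0036
  NorthLine: 0.09 × 0.0825 = 0.007425
  Arrow: 0.04 × 0.147 = 0.00588
  FleetOne: 0.29 × 0.06 = 0.0174
Total = 0.195355.
P(NorthLine | evidence) = 0.007425 / 0.195355 ≈ 0.038.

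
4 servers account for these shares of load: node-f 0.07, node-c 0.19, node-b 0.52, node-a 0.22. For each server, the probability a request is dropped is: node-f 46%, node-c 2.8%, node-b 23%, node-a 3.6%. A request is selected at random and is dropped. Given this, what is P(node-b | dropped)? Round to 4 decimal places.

0.7247

Prior × likelihood for each hypothesis:
  node-f: 0.07 × 0.46 = 0.0322
  node-c: 0.19 × 0.028 = 0.00532
  node-b: 0.52 × 0.23 = 0.1196
  node-a: 0.22 × 0.036 = 0.00792
Normalizing constant = 0.16504.
P(node-b | evidence) = 0.1196 / 0.16504 ≈ 0.7247.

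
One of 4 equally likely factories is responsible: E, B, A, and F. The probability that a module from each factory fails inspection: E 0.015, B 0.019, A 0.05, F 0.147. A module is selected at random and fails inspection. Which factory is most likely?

F

Since the prior is uniform, the posterior is proportional to the likelihood:
  E: 0.015
  B: 0.019
  A: 0.05
  F: 0.147
Total = 0.231.
Largest term belongs to F, so F is most probable.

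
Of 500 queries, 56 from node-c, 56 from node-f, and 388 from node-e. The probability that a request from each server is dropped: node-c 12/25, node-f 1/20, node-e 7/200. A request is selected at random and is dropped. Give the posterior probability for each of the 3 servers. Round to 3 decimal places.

Unnormalized posteriors (prior × likelihood):
  node-c: 0.112 × 0.48 = 0.05376
  node-f: 0.112 × 0.05 = 0.0056
  node-e: 0.776 × 0.035 = 0.02716
Sum = 0.08652.
P(node-c | dropped) = 0.05376/0.08652 ≈ 0.621
P(node-f | dropped) = 0.0056/0.08652 ≈ 0.065
P(node-e | dropped) = 0.02716/0.08652 ≈ 0.314

node-c 0.621, node-f 0.065, node-e 0.314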